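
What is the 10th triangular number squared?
The 10th triangular number = 10×11/2 = 55
Compute 55² = 55 × 55 = 3025
3025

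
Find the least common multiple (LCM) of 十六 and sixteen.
Convert 十六 (Chinese numeral) → 1×10 + 6 = 16 (decimal)
Convert sixteen (English words) → 16 (decimal)
Compute lcm(16, 16) = 16
16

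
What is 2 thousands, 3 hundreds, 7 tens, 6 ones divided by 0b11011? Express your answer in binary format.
Convert 2 thousands, 3 hundreds, 7 tens, 6 ones (place-value notation) → 2×1000 + 3×100 + 7×10 + 6 = 2376 (decimal)
Convert 0b11011 (binary) → 16 + 8 + 2 + 1 = 27 (decimal)
Compute 2376 ÷ 27 = 88
Convert 88 (decimal) → 88 = 64 + 16 + 8 → 0b1011000 (binary)
0b1011000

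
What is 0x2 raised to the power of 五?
Convert 0x2 (hexadecimal) → 2 (decimal)
Convert 五 (Chinese numeral) → 5 (decimal)
Compute 2 ^ 5 = 32
32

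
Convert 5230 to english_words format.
Convert 5230 (decimal) → 5230 = 5×1000 + 2×100 + 30 → five thousand two hundred thirty (English words)
five thousand two hundred thirty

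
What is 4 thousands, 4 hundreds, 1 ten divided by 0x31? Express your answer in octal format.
Convert 4 thousands, 4 hundreds, 1 ten (place-value notation) → 4×1000 + 4×100 + 1×10 = 4410 (decimal)
Convert 0x31 (hexadecimal) → 3×16 + 1 = 49 (decimal)
Compute 4410 ÷ 49 = 90
Convert 90 (decimal) → 90 = 1×64 + 3×8 + 2 → 0o132 (octal)
0o132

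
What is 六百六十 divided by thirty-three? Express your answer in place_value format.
Convert 六百六十 (Chinese numeral) → 6×100 + 6×10 = 660 (decimal)
Convert thirty-three (English words) → 33 (decimal)
Compute 660 ÷ 33 = 20
Convert 20 (decimal) → 20 = 2×10 → 2 tens (place-value notation)
2 tens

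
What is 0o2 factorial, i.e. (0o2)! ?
Convert 0o2 (octal) → 2 (decimal)
Compute 2! = 2
2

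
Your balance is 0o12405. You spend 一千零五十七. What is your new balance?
Convert 0o12405 (octal) → 1×4096 + 2×512 + 4×64 + 5 = 5381 (decimal)
Convert 一千零五十七 (Chinese numeral) → 1×1000 + 5×10 + 7 = 1057 (decimal)
Compute 5381 - 1057 = 4324
4324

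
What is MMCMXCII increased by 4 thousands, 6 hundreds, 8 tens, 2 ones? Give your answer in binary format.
Convert MMCMXCII (Roman numeral) → 1000 + 1000 + 900 + 90 + 1 + 1 = 2992 (decimal)
Convert 4 thousands, 6 hundreds, 8 tens, 2 ones (place-value notation) → 4×1000 + 6×100 + 8×10 + 2 = 4682 (decimal)
Compute 2992 + 4682 = 7674
Convert 7674 (decimal) → 7674 = 4096 + 2048 + 1024 + 256 + 128 + 64 + 32 + 16 + 8 + 2 → 0b1110111111010 (binary)
0b1110111111010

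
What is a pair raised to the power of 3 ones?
Convert a pair (colloquial) → 2 (decimal)
Convert 3 ones (place-value notation) → 3 (decimal)
Compute 2 ^ 3 = 8
8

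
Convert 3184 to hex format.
Convert 3184 (decimal) → 3184 = 12×256 + 7×16 → 0xC70 (hexadecimal)
0xC70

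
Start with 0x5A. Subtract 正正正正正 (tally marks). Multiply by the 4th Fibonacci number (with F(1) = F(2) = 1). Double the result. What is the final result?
Convert 0x5A (hexadecimal) → 5×16 + 10 = 90 (decimal)
Start: 90
Convert 正正正正正 (tally marks) → 5 + 5 + 5 + 5 + 5 = 25 (decimal)
90 - 25 = 65
Convert the 4th Fibonacci number (with F(1) = F(2) = 1) (Fibonacci index) → 1, 1, 2, 3 → 3 (decimal)
65 × 3 = 195
195 × 2 = 390
390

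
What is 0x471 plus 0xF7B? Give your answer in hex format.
Convert 0x471 (hexadecimal) → 4×256 + 7×16 + 1 = 1137 (decimal)
Convert 0xF7B (hexadecimal) → 15×256 + 7×16 + 11 = 3963 (decimal)
Compute 1137 + 3963 = 5100
Convert 5100 (decimal) → 5100 = 1×4096 + 3×256 + 14×16 + 12 → 0x13EC (hexadecimal)
0x13EC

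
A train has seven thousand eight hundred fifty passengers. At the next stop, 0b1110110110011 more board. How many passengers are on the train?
Convert seven thousand eight hundred fifty (English words) → 7×1000 + 8×100 + 50 = 7850 (decimal)
Convert 0b1110110110011 (binary) → 4096 + 2048 + 1024 + 256 + 128 + 32 + 16 + 2 + 1 = 7603 (decimal)
Compute 7850 + 7603 = 15453
15453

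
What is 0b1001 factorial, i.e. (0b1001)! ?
Convert 0b1001 (binary) → 8 + 1 = 9 (decimal)
Compute 9! = 362880
362880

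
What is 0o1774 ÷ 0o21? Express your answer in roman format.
Convert 0o1774 (octal) → 1×512 + 7×64 + 7×8 + 4 = 1020 (decimal)
Convert 0o21 (octal) → 2×8 + 1 = 17 (decimal)
Compute 1020 ÷ 17 = 60
Convert 60 (decimal) → 60 = 50 + 10 → LX (Roman numeral)
LX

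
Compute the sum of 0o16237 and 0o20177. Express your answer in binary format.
Convert 0o16237 (octal) → 1×4096 + 6×512 + 2×64 + 3×8 + 7 = 7327 (decimal)
Convert 0o20177 (octal) → 2×4096 + 1×64 + 7×8 + 7 = 8319 (decimal)
Compute 7327 + 8319 = 15646
Convert 15646 (decimal) → 15646 = 8192 + 4096 + 2048 + 1024 + 256 + 16 + 8 + 4 + 2 → 0b11110100011110 (binary)
0b11110100011110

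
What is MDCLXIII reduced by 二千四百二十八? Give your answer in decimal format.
Convert MDCLXIII (Roman numeral) → 1000 + 500 + 100 + 50 + 10 + 1 + 1 + 1 = 1663 (decimal)
Convert 二千四百二十八 (Chinese numeral) → 2×1000 + 4×100 + 2×10 + 8 = 2428 (decimal)
Compute 1663 - 2428 = -765
-765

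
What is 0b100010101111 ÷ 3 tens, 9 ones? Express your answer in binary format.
Convert 0b100010101111 (binary) → 2048 + 128 + 32 + 8 + 4 + 2 + 1 = 2223 (decimal)
Convert 3 tens, 9 ones (place-value notation) → 3×10 + 9 = 39 (decimal)
Compute 2223 ÷ 39 = 57
Convert 57 (decimal) → 57 = 32 + 16 + 8 + 1 → 0b111001 (binary)
0b111001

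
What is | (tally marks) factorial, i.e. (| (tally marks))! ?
Convert | (tally marks) → 1 (decimal)
Compute 1! = 1
1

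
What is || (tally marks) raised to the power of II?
Convert || (tally marks) → 2 (decimal)
Convert II (Roman numeral) → 1 + 1 = 2 (decimal)
Compute 2 ^ 2 = 4
4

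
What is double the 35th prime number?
The 35th prime number = 149
Compute 149 × 2 = 298
298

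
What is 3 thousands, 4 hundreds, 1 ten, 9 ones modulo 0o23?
Convert 3 thousands, 4 hundreds, 1 ten, 9 ones (place-value notation) → 3×1000 + 4×100 + 1×10 + 9 = 3419 (decimal)
Convert 0o23 (octal) → 2×8 + 3 = 19 (decimal)
Compute 3419 mod 19 = 18
18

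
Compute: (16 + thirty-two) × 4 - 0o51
Convert thirty-two (English words) → 32 (decimal)
Convert 0o51 (octal) → 5×8 + 1 = 41 (decimal)
Expression in decimal: (16 + 32) × 4 - 41
Parentheses first: 16 + 32 = 48
Multiply: 48 × 4 = 192
Subtract: 192 - 41 = 151
151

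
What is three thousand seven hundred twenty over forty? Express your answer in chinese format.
Convert three thousand seven hundred twenty (English words) → 3×1000 + 7×100 + 20 = 3720 (decimal)
Convert forty (English words) → 40 (decimal)
Compute 3720 ÷ 40 = 93
Convert 93 (decimal) → 93 = 9×10 + 3 → 九十三 (Chinese numeral)
九十三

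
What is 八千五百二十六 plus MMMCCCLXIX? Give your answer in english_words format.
Convert 八千五百二十六 (Chinese numeral) → 8×1000 + 5×100 + 2×10 + 6 = 8526 (decimal)
Convert MMMCCCLXIX (Roman numeral) → 1000 + 1000 + 1000 + 100 + 100 + 100 + 50 + 10 + 9 = 3369 (decimal)
Compute 8526 + 3369 = 11895
Convert 11895 (decimal) → 11895 = 11×1000 + 8×100 + 95 → eleven thousand eight hundred ninety-five (English words)
eleven thousand eight hundred ninety-five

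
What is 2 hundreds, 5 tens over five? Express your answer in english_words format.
Convert 2 hundreds, 5 tens (place-value notation) → 2×100 + 5×10 = 250 (decimal)
Convert five (English words) → 5 (decimal)
Compute 250 ÷ 5 = 50
Convert 50 (decimal) → fifty (English words)
fifty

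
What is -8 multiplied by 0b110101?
Convert 0b110101 (binary) → 32 + 16 + 4 + 1 = 53 (decimal)
Compute -8 × 53 = -424
-424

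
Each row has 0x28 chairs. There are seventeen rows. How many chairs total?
Convert 0x28 (hexadecimal) → 2×16 + 8 = 40 (decimal)
Convert seventeen (English words) → 17 (decimal)
Compute 40 × 17 = 680
680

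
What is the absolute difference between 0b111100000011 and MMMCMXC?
Convert 0b111100000011 (binary) → 2048 + 1024 + 512 + 256 + 2 + 1 = 3843 (decimal)
Convert MMMCMXC (Roman numeral) → 1000 + 1000 + 1000 + 900 + 90 = 3990 (decimal)
Compute |3843 - 3990| = 147
147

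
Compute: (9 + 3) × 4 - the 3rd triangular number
Convert the 3rd triangular number (triangular index) → 3×4/2 = 6 (decimal)
Expression in decimal: (9 + 3) × 4 - 6
Parentheses first: 9 + 3 = 12
Multiply: 12 × 4 = 48
Subtract: 48 - 6 = 42
42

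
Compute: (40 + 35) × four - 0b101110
Convert four (English words) → 4 (decimal)
Convert 0b101110 (binary) → 32 + 8 + 4 + 2 = 46 (decimal)
Expression in decimal: (40 + 35) × 4 - 46
Parentheses first: 40 + 35 = 75
Multiply: 75 × 4 = 300
Subtract: 300 - 46 = 254
254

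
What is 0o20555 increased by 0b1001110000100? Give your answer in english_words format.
Convert 0o20555 (octal) → 2×4096 + 5×64 + 5×8 + 5 = 8557 (decimal)
Convert 0b1001110000100 (binary) → 4096 + 512 + 256 + 128 + 4 = 4996 (decimal)
Compute 8557 + 4996 = 13553
Convert 13553 (decimal) → 13553 = 13×1000 + 5×100 + 53 → thirteen thousand five hundred fifty-three (English words)
thirteen thousand five hundred fifty-three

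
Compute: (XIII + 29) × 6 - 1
Convert XIII (Roman numeral) → 10 + 1 + 1 + 1 = 13 (decimal)
Expression in decimal: (13 + 29) × 6 - 1
Parentheses first: 13 + 29 = 42
Multiply: 42 × 6 = 252
Subtract: 252 - 1 = 251
251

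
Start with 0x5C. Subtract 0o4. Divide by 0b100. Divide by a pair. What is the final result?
Convert 0x5C (hexadecimal) → 5×16 + 12 = 92 (decimal)
Start: 92
Convert 0o4 (octal) → 4 (decimal)
92 - 4 = 88
Convert 0b100 (binary) → 4 (decimal)
88 ÷ 4 = 22
Convert a pair (colloquial) → 2 (decimal)
22 ÷ 2 = 11
11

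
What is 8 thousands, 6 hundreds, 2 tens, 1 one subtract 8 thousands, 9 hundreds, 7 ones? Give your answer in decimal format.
Convert 8 thousands, 6 hundreds, 2 tens, 1 one (place-value notation) → 8×1000 + 6×100 + 2×10 + 1 = 8621 (decimal)
Convert 8 thousands, 9 hundreds, 7 ones (place-value notation) → 8×1000 + 9×100 + 7 = 8907 (decimal)
Compute 8621 - 8907 = -286
-286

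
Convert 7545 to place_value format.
Convert 7545 (decimal) → 7545 = 7×1000 + 5×100 + 4×10 + 5 → 7 thousands, 5 hundreds, 4 tens, 5 ones (place-value notation)
7 thousands, 5 hundreds, 4 tens, 5 ones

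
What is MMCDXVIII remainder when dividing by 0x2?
Convert MMCDXVIII (Roman numeral) → 1000 + 1000 + 400 + 10 + 5 + 1 + 1 + 1 = 2418 (decimal)
Convert 0x2 (hexadecimal) → 2 (decimal)
Compute 2418 mod 2 = 0
0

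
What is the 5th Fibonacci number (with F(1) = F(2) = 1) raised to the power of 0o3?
Convert the 5th Fibonacci number (with F(1) = F(2) = 1) (Fibonacci index) → 1, 1, 2, 3, 5 → 5 (decimal)
Convert 0o3 (octal) → 3 (decimal)
Compute 5 ^ 3 = 125
125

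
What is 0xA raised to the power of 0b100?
Convert 0xA (hexadecimal) → 10 (decimal)
Convert 0b100 (binary) → 4 (decimal)
Compute 10 ^ 4 = 10000
10000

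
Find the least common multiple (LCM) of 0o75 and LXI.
Convert 0o75 (octal) → 7×8 + 5 = 61 (decimal)
Convert LXI (Roman numeral) → 50 + 10 + 1 = 61 (decimal)
Compute lcm(61, 61) = 61
61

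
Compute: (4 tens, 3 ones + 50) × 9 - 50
Convert 4 tens, 3 ones (place-value notation) → 4×10 + 3 = 43 (decimal)
Expression in decimal: (43 + 50) × 9 - 50
Parentheses first: 43 + 50 = 93
Multiply: 93 × 9 = 837
Subtract: 837 - 50 = 787
787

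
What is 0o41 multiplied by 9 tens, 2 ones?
Convert 0o41 (octal) → 4×8 + 1 = 33 (decimal)
Convert 9 tens, 2 ones (place-value notation) → 9×10 + 2 = 92 (decimal)
Compute 33 × 92 = 3036
3036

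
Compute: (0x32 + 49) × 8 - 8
Convert 0x32 (hexadecimal) → 3×16 + 2 = 50 (decimal)
Expression in decimal: (50 + 49) × 8 - 8
Parentheses first: 50 + 49 = 99
Multiply: 99 × 8 = 792
Subtract: 792 - 8 = 784
784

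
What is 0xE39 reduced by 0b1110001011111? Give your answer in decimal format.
Convert 0xE39 (hexadecimal) → 14×256 + 3×16 + 9 = 3641 (decimal)
Convert 0b1110001011111 (binary) → 4096 + 2048 + 1024 + 64 + 16 + 8 + 4 + 2 + 1 = 7263 (decimal)
Compute 3641 - 7263 = -3622
-3622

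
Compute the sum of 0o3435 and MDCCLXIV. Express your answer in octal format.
Convert 0o3435 (octal) → 3×512 + 4×64 + 3×8 + 5 = 1821 (decimal)
Convert MDCCLXIV (Roman numeral) → 1000 + 500 + 100 + 100 + 50 + 10 + 4 = 1764 (decimal)
Compute 1821 + 1764 = 3585
Convert 3585 (decimal) → 3585 = 7×512 + 1 → 0o7001 (octal)
0o7001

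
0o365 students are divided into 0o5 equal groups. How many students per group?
Convert 0o365 (octal) → 3×64 + 6×8 + 5 = 245 (decimal)
Convert 0o5 (octal) → 5 (decimal)
Compute 245 ÷ 5 = 49
49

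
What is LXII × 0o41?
Convert LXII (Roman numeral) → 50 + 10 + 1 + 1 = 62 (decimal)
Convert 0o41 (octal) → 4×8 + 1 = 33 (decimal)
Compute 62 × 33 = 2046
2046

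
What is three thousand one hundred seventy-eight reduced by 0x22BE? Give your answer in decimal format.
Convert three thousand one hundred seventy-eight (English words) → 3×1000 + 1×100 + 78 = 3178 (decimal)
Convert 0x22BE (hexadecimal) → 2×4096 + 2×256 + 11×16 + 14 = 8894 (decimal)
Compute 3178 - 8894 = -5716
-5716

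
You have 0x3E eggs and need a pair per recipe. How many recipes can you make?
Convert 0x3E (hexadecimal) → 3×16 + 14 = 62 (decimal)
Convert a pair (colloquial) → 2 (decimal)
Compute 62 ÷ 2 = 31
31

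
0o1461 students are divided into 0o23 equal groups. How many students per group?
Convert 0o1461 (octal) → 1×512 + 4×64 + 6×8 + 1 = 817 (decimal)
Convert 0o23 (octal) → 2×8 + 3 = 19 (decimal)
Compute 817 ÷ 19 = 43
43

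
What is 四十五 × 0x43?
Convert 四十五 (Chinese numeral) → 4×10 + 5 = 45 (decimal)
Convert 0x43 (hexadecimal) → 4×16 + 3 = 67 (decimal)
Compute 45 × 67 = 3015
3015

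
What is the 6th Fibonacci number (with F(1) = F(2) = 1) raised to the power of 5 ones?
Convert the 6th Fibonacci number (with F(1) = F(2) = 1) (Fibonacci index) → 1, 1, 2, 3, 5, 8 → 8 (decimal)
Convert 5 ones (place-value notation) → 5 (decimal)
Compute 8 ^ 5 = 32768
32768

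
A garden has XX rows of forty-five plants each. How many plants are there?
Convert forty-five (English words) → 45 (decimal)
Convert XX (Roman numeral) → 10 + 10 = 20 (decimal)
Compute 45 × 20 = 900
900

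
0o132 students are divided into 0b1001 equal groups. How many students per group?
Convert 0o132 (octal) → 1×64 + 3×8 + 2 = 90 (decimal)
Convert 0b1001 (binary) → 8 + 1 = 9 (decimal)
Compute 90 ÷ 9 = 10
10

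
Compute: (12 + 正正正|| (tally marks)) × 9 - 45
Convert 正正正|| (tally marks) → 5 + 5 + 5 + 2 = 17 (decimal)
Expression in decimal: (12 + 17) × 9 - 45
Parentheses first: 12 + 17 = 29
Multiply: 29 × 9 = 261
Subtract: 261 - 45 = 216
216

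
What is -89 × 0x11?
Convert 0x11 (hexadecimal) → 1×16 + 1 = 17 (decimal)
Compute -89 × 17 = -1513
-1513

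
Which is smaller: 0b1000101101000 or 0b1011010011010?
Convert 0b1000101101000 (binary) → 4096 + 256 + 64 + 32 + 8 = 4456 (decimal)
Convert 0b1011010011010 (binary) → 4096 + 1024 + 512 + 128 + 16 + 8 + 2 = 5786 (decimal)
Compare 4456 vs 5786: smaller = 4456
4456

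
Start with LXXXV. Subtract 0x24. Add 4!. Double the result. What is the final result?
Convert LXXXV (Roman numeral) → 50 + 10 + 10 + 10 + 5 = 85 (decimal)
Start: 85
Convert 0x24 (hexadecimal) → 2×16 + 4 = 36 (decimal)
85 - 36 = 49
Convert 4! (factorial) → 24 (decimal)
49 + 24 = 73
73 × 2 = 146
146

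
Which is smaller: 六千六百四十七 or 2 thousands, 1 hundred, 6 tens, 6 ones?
Convert 六千六百四十七 (Chinese numeral) → 6×1000 + 6×100 + 4×10 + 7 = 6647 (decimal)
Convert 2 thousands, 1 hundred, 6 tens, 6 ones (place-value notation) → 2×1000 + 1×100 + 6×10 + 6 = 2166 (decimal)
Compare 6647 vs 2166: smaller = 2166
2166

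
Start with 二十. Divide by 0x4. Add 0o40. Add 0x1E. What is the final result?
Convert 二十 (Chinese numeral) → 2×10 = 20 (decimal)
Start: 20
Convert 0x4 (hexadecimal) → 4 (decimal)
20 ÷ 4 = 5
Convert 0o40 (octal) → 4×8 = 32 (decimal)
5 + 32 = 37
Convert 0x1E (hexadecimal) → 1×16 + 14 = 30 (decimal)
37 + 30 = 67
67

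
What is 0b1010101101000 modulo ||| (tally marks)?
Convert 0b1010101101000 (binary) → 4096 + 1024 + 256 + 64 + 32 + 8 = 5480 (decimal)
Convert ||| (tally marks) → 3 (decimal)
Compute 5480 mod 3 = 2
2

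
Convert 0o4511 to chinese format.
Convert 0o4511 (octal) → 4×512 + 5×64 + 1×8 + 1 = 2377 (decimal)
Convert 2377 (decimal) → 2377 = 2×1000 + 3×100 + 7×10 + 7 → 二千三百七十七 (Chinese numeral)
二千三百七十七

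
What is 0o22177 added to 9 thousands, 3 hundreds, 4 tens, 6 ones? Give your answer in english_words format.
Convert 0o22177 (octal) → 2×4096 + 2×512 + 1×64 + 7×8 + 7 = 9343 (decimal)
Convert 9 thousands, 3 hundreds, 4 tens, 6 ones (place-value notation) → 9×1000 + 3×100 + 4×10 + 6 = 9346 (decimal)
Compute 9343 + 9346 = 18689
Convert 18689 (decimal) → 18689 = 18×1000 + 6×100 + 89 → eighteen thousand six hundred eighty-nine (English words)
eighteen thousand six hundred eighty-nine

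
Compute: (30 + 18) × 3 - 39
Parentheses first: 30 + 18 = 48
Multiply: 48 × 3 = 144
Subtract: 144 - 39 = 105
105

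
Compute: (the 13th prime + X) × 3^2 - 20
Convert the 13th prime (prime index) → 41 (decimal)
Convert X (Roman numeral) → 10 (decimal)
Convert 3^2 (power) → 9 (decimal)
Expression in decimal: (41 + 10) × 9 - 20
Parentheses first: 41 + 10 = 51
Multiply: 51 × 9 = 459
Subtract: 459 - 20 = 439
439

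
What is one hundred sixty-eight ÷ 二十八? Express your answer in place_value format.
Convert one hundred sixty-eight (English words) → 1×100 + 68 = 168 (decimal)
Convert 二十八 (Chinese numeral) → 2×10 + 8 = 28 (decimal)
Compute 168 ÷ 28 = 6
Convert 6 (decimal) → 6 ones (place-value notation)
6 ones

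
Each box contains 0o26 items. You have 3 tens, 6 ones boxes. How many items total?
Convert 0o26 (octal) → 2×8 + 6 = 22 (decimal)
Convert 3 tens, 6 ones (place-value notation) → 3×10 + 6 = 36 (decimal)
Compute 22 × 36 = 792
792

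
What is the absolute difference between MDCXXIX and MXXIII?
Convert MDCXXIX (Roman numeral) → 1000 + 500 + 100 + 10 + 10 + 9 = 1629 (decimal)
Convert MXXIII (Roman numeral) → 1000 + 10 + 10 + 1 + 1 + 1 = 1023 (decimal)
Compute |1629 - 1023| = 606
606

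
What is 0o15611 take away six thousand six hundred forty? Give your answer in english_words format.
Convert 0o15611 (octal) → 1×4096 + 5×512 + 6×64 + 1×8 + 1 = 7049 (decimal)
Convert six thousand six hundred forty (English words) → 6×1000 + 6×100 + 40 = 6640 (decimal)
Compute 7049 - 6640 = 409
Convert 409 (decimal) → 409 = 4×100 + 9 → four hundred nine (English words)
four hundred nine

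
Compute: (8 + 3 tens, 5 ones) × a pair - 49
Convert 3 tens, 5 ones (place-value notation) → 3×10 + 5 = 35 (decimal)
Convert a pair (colloquial) → 2 (decimal)
Expression in decimal: (8 + 35) × 2 - 49
Parentheses first: 8 + 35 = 43
Multiply: 43 × 2 = 86
Subtract: 86 - 49 = 37
37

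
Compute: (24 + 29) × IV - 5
Convert IV (Roman numeral) → 4 (decimal)
Expression in decimal: (24 + 29) × 4 - 5
Parentheses first: 24 + 29 = 53
Multiply: 53 × 4 = 212
Subtract: 212 - 5 = 207
207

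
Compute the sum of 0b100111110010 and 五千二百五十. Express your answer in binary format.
Convert 0b100111110010 (binary) → 2048 + 256 + 128 + 64 + 32 + 16 + 2 = 2546 (decimal)
Convert 五千二百五十 (Chinese numeral) → 5×1000 + 2×100 + 5×10 = 5250 (decimal)
Compute 2546 + 5250 = 7796
Convert 7796 (decimal) → 7796 = 4096 + 2048 + 1024 + 512 + 64 + 32 + 16 + 4 → 0b1111001110100 (binary)
0b1111001110100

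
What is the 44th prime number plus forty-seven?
The 44th prime number = 193
Convert forty-seven (English words) → 47 (decimal)
Compute 193 + 47 = 240
240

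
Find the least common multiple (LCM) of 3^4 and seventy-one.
Convert 3^4 (power) → 81 (decimal)
Convert seventy-one (English words) → 71 (decimal)
Compute lcm(81, 71) = 5751
5751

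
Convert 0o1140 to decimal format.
Convert 0o1140 (octal) → 1×512 + 1×64 + 4×8 = 608 (decimal)
608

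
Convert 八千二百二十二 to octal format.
Convert 八千二百二十二 (Chinese numeral) → 8×1000 + 2×100 + 2×10 + 2 = 8222 (decimal)
Convert 8222 (decimal) → 8222 = 2×4096 + 3×8 + 6 → 0o20036 (octal)
0o20036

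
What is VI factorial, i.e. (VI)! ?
Convert VI (Roman numeral) → 5 + 1 = 6 (decimal)
Compute 6! = 720
720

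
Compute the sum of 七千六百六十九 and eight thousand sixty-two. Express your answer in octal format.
Convert 七千六百六十九 (Chinese numeral) → 7×1000 + 6×100 + 6×10 + 9 = 7669 (decimal)
Convert eight thousand sixty-two (English words) → 8×1000 + 62 = 8062 (decimal)
Compute 7669 + 8062 = 15731
Convert 15731 (decimal) → 15731 = 3×4096 + 6×512 + 5×64 + 6×8 + 3 → 0o36563 (octal)
0o36563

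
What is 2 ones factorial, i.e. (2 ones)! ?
Convert 2 ones (place-value notation) → 2 (decimal)
Compute 2! = 2
2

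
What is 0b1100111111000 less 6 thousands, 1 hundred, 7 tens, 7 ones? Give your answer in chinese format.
Convert 0b1100111111000 (binary) → 4096 + 2048 + 256 + 128 + 64 + 32 + 16 + 8 = 6648 (decimal)
Convert 6 thousands, 1 hundred, 7 tens, 7 ones (place-value notation) → 6×1000 + 1×100 + 7×10 + 7 = 6177 (decimal)
Compute 6648 - 6177 = 471
Convert 471 (decimal) → 471 = 4×100 + 7×10 + 1 → 四百七十一 (Chinese numeral)
四百七十一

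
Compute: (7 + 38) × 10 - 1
Parentheses first: 7 + 38 = 45
Multiply: 45 × 10 = 450
Subtract: 450 - 1 = 449
449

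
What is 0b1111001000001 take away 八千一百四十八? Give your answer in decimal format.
Convert 0b1111001000001 (binary) → 4096 + 2048 + 1024 + 512 + 64 + 1 = 7745 (decimal)
Convert 八千一百四十八 (Chinese numeral) → 8×1000 + 1×100 + 4×10 + 8 = 8148 (decimal)
Compute 7745 - 8148 = -403
-403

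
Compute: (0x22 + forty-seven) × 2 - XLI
Convert 0x22 (hexadecimal) → 2×16 + 2 = 34 (decimal)
Convert forty-seven (English words) → 47 (decimal)
Convert XLI (Roman numeral) → 40 + 1 = 41 (decimal)
Expression in decimal: (34 + 47) × 2 - 41
Parentheses first: 34 + 47 = 81
Multiply: 81 × 2 = 162
Subtract: 162 - 41 = 121
121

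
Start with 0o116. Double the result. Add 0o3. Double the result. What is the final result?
Convert 0o116 (octal) → 1×64 + 1×8 + 6 = 78 (decimal)
Start: 78
78 × 2 = 156
Convert 0o3 (octal) → 3 (decimal)
156 + 3 = 159
159 × 2 = 318
318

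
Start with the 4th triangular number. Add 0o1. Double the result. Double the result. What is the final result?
Convert the 4th triangular number (triangular index) → 4×5/2 = 10 (decimal)
Start: 10
Convert 0o1 (octal) → 1 (decimal)
10 + 1 = 11
11 × 2 = 22
22 × 2 = 44
44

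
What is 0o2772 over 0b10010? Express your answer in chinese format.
Convert 0o2772 (octal) → 2×512 + 7×64 + 7×8 + 2 = 1530 (decimal)
Convert 0b10010 (binary) → 16 + 2 = 18 (decimal)
Compute 1530 ÷ 18 = 85
Convert 85 (decimal) → 85 = 8×10 + 5 → 八十五 (Chinese numeral)
八十五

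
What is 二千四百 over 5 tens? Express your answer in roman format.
Convert 二千四百 (Chinese numeral) → 2×1000 + 4×100 = 2400 (decimal)
Convert 5 tens (place-value notation) → 5×10 = 50 (decimal)
Compute 2400 ÷ 50 = 48
Convert 48 (decimal) → 48 = 40 + 5 + 1 + 1 + 1 → XLVIII (Roman numeral)
XLVIII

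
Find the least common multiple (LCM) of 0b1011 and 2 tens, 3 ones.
Convert 0b1011 (binary) → 8 + 2 + 1 = 11 (decimal)
Convert 2 tens, 3 ones (place-value notation) → 2×10 + 3 = 23 (decimal)
Compute lcm(11, 23) = 253
253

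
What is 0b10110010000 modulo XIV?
Convert 0b10110010000 (binary) → 1024 + 256 + 128 + 16 = 1424 (decimal)
Convert XIV (Roman numeral) → 10 + 4 = 14 (decimal)
Compute 1424 mod 14 = 10
10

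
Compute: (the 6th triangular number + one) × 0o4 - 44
Convert the 6th triangular number (triangular index) → 6×7/2 = 21 (decimal)
Convert one (English words) → 1 (decimal)
Convert 0o4 (octal) → 4 (decimal)
Expression in decimal: (21 + 1) × 4 - 44
Parentheses first: 21 + 1 = 22
Multiply: 22 × 4 = 88
Subtract: 88 - 44 = 44
44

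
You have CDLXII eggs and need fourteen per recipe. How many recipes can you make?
Convert CDLXII (Roman numeral) → 400 + 50 + 10 + 1 + 1 = 462 (decimal)
Convert fourteen (English words) → 14 (decimal)
Compute 462 ÷ 14 = 33
33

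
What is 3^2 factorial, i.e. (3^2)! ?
Convert 3^2 (power) → 9 (decimal)
Compute 9! = 362880
362880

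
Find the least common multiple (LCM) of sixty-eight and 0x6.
Convert sixty-eight (English words) → 68 (decimal)
Convert 0x6 (hexadecimal) → 6 (decimal)
Compute lcm(68, 6) = 204
204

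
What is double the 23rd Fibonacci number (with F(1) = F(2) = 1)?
The 23rd Fibonacci number (with F(1) = F(2) = 1) = 28657
Compute 28657 × 2 = 57314
57314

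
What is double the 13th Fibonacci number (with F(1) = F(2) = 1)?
The 13th Fibonacci number (with F(1) = F(2) = 1): 1, 1, 2, 3, 5, 8, 13, 21, 34, 55, 89, 144, 233 → 233
Compute 233 × 2 = 466
466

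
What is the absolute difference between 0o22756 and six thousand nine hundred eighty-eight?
Convert 0o22756 (octal) → 2×4096 + 2×512 + 7×64 + 5×8 + 6 = 9710 (decimal)
Convert six thousand nine hundred eighty-eight (English words) → 6×1000 + 9×100 + 88 = 6988 (decimal)
Compute |9710 - 6988| = 2722
2722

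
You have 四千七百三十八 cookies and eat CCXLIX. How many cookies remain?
Convert 四千七百三十八 (Chinese numeral) → 4×1000 + 7×100 + 3×10 + 8 = 4738 (decimal)
Convert CCXLIX (Roman numeral) → 100 + 100 + 40 + 9 = 249 (decimal)
Compute 4738 - 249 = 4489
4489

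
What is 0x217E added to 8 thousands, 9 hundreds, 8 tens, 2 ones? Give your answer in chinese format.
Convert 0x217E (hexadecimal) → 2×4096 + 1×256 + 7×16 + 14 = 8574 (decimal)
Convert 8 thousands, 9 hundreds, 8 tens, 2 ones (place-value notation) → 8×1000 + 9×100 + 8×10 + 2 = 8982 (decimal)
Compute 8574 + 8982 = 17556
Convert 17556 (decimal) → 17556 = 1×10000 + 7×1000 + 5×100 + 5×10 + 6 → 一万七千五百五十六 (Chinese numeral)
一万七千五百五十六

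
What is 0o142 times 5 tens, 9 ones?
Convert 0o142 (octal) → 1×64 + 4×8 + 2 = 98 (decimal)
Convert 5 tens, 9 ones (place-value notation) → 5×10 + 9 = 59 (decimal)
Compute 98 × 59 = 5782
5782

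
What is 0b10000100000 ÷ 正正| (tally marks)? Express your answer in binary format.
Convert 0b10000100000 (binary) → 1024 + 32 = 1056 (decimal)
Convert 正正| (tally marks) → 5 + 5 + 1 = 11 (decimal)
Compute 1056 ÷ 11 = 96
Convert 96 (decimal) → 96 = 64 + 32 → 0b1100000 (binary)
0b1100000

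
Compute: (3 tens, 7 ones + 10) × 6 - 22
Convert 3 tens, 7 ones (place-value notation) → 3×10 + 7 = 37 (decimal)
Expression in decimal: (37 + 10) × 6 - 22
Parentheses first: 37 + 10 = 47
Multiply: 47 × 6 = 282
Subtract: 282 - 22 = 260
260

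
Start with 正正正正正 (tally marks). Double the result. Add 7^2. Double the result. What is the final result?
Convert 正正正正正 (tally marks) → 5 + 5 + 5 + 5 + 5 = 25 (decimal)
Start: 25
25 × 2 = 50
Convert 7^2 (power) → 49 (decimal)
50 + 49 = 99
99 × 2 = 198
198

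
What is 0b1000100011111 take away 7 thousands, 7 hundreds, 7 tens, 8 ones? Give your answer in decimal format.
Convert 0b1000100011111 (binary) → 4096 + 256 + 16 + 8 + 4 + 2 + 1 = 4383 (decimal)
Convert 7 thousands, 7 hundreds, 7 tens, 8 ones (place-value notation) → 7×1000 + 7×100 + 7×10 + 8 = 7778 (decimal)
Compute 4383 - 7778 = -3395
-3395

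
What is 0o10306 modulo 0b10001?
Convert 0o10306 (octal) → 1×4096 + 3×64 + 6 = 4294 (decimal)
Convert 0b10001 (binary) → 16 + 1 = 17 (decimal)
Compute 4294 mod 17 = 10
10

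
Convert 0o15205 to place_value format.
Convert 0o15205 (octal) → 1×4096 + 5×512 + 2×64 + 5 = 6789 (decimal)
Convert 6789 (decimal) → 6789 = 6×1000 + 7×100 + 8×10 + 9 → 6 thousands, 7 hundreds, 8 tens, 9 ones (place-value notation)
6 thousands, 7 hundreds, 8 tens, 9 ones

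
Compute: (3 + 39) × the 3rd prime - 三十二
Convert the 3rd prime (prime index) → 5 (decimal)
Convert 三十二 (Chinese numeral) → 3×10 + 2 = 32 (decimal)
Expression in decimal: (3 + 39) × 5 - 32
Parentheses first: 3 + 39 = 42
Multiply: 42 × 5 = 210
Subtract: 210 - 32 = 178
178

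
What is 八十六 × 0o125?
Convert 八十六 (Chinese numeral) → 8×10 + 6 = 86 (decimal)
Convert 0o125 (octal) → 1×64 + 2×8 + 5 = 85 (decimal)
Compute 86 × 85 = 7310
7310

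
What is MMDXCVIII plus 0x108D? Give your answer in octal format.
Convert MMDXCVIII (Roman numeral) → 1000 + 1000 + 500 + 90 + 5 + 1 + 1 + 1 = 2598 (decimal)
Convert 0x108D (hexadecimal) → 1×4096 + 8×16 + 13 = 4237 (decimal)
Compute 2598 + 4237 = 6835
Convert 6835 (decimal) → 6835 = 1×4096 + 5×512 + 2×64 + 6×8 + 3 → 0o15263 (octal)
0o15263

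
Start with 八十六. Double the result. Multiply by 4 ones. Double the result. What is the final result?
Convert 八十六 (Chinese numeral) → 8×10 + 6 = 86 (decimal)
Start: 86
86 × 2 = 172
Convert 4 ones (place-value notation) → 4 (decimal)
172 × 4 = 688
688 × 2 = 1376
1376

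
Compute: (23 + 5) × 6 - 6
Parentheses first: 23 + 5 = 28
Multiply: 28 × 6 = 168
Subtract: 168 - 6 = 162
162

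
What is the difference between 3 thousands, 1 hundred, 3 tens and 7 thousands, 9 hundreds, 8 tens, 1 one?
Convert 3 thousands, 1 hundred, 3 tens (place-value notation) → 3×1000 + 1×100 + 3×10 = 3130 (decimal)
Convert 7 thousands, 9 hundreds, 8 tens, 1 one (place-value notation) → 7×1000 + 9×100 + 8×10 + 1 = 7981 (decimal)
Difference: |3130 - 7981| = 4851
4851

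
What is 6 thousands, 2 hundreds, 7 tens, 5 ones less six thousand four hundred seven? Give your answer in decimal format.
Convert 6 thousands, 2 hundreds, 7 tens, 5 ones (place-value notation) → 6×1000 + 2×100 + 7×10 + 5 = 6275 (decimal)
Convert six thousand four hundred seven (English words) → 6×1000 + 4×100 + 7 = 6407 (decimal)
Compute 6275 - 6407 = -132
-132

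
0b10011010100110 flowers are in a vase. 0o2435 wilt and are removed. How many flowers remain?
Convert 0b10011010100110 (binary) → 8192 + 1024 + 512 + 128 + 32 + 4 + 2 = 9894 (decimal)
Convert 0o2435 (octal) → 2×512 + 4×64 + 3×8 + 5 = 1309 (decimal)
Compute 9894 - 1309 = 8585
8585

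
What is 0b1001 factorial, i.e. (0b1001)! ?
Convert 0b1001 (binary) → 8 + 1 = 9 (decimal)
Compute 9! = 362880
362880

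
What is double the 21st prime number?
The 21st prime number = 73
Compute 73 × 2 = 146
146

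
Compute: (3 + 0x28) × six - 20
Convert 0x28 (hexadecimal) → 2×16 + 8 = 40 (decimal)
Convert six (English words) → 6 (decimal)
Expression in decimal: (3 + 40) × 6 - 20
Parentheses first: 3 + 40 = 43
Multiply: 43 × 6 = 258
Subtract: 258 - 20 = 238
238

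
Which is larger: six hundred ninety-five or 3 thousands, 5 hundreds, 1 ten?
Convert six hundred ninety-five (English words) → 6×100 + 95 = 695 (decimal)
Convert 3 thousands, 5 hundreds, 1 ten (place-value notation) → 3×1000 + 5×100 + 1×10 = 3510 (decimal)
Compare 695 vs 3510: larger = 3510
3510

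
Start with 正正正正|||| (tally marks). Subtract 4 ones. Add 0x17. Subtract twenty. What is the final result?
Convert 正正正正|||| (tally marks) → 5 + 5 + 5 + 5 + 4 = 24 (decimal)
Start: 24
Convert 4 ones (place-value notation) → 4 (decimal)
24 - 4 = 20
Convert 0x17 (hexadecimal) → 1×16 + 7 = 23 (decimal)
20 + 23 = 43
Convert twenty (English words) → 20 (decimal)
43 - 20 = 23
23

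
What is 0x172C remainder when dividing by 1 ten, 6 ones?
Convert 0x172C (hexadecimal) → 1×4096 + 7×256 + 2×16 + 12 = 5932 (decimal)
Convert 1 ten, 6 ones (place-value notation) → 1×10 + 6 = 16 (decimal)
Compute 5932 mod 16 = 12
12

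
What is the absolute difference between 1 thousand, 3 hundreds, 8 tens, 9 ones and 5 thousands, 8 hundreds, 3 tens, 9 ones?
Convert 1 thousand, 3 hundreds, 8 tens, 9 ones (place-value notation) → 1×1000 + 3×100 + 8×10 + 9 = 1389 (decimal)
Convert 5 thousands, 8 hundreds, 3 tens, 9 ones (place-value notation) → 5×1000 + 8×100 + 3×10 + 9 = 5839 (decimal)
Compute |1389 - 5839| = 4450
4450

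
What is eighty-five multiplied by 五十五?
Convert eighty-five (English words) → 85 (decimal)
Convert 五十五 (Chinese numeral) → 5×10 + 5 = 55 (decimal)
Compute 85 × 55 = 4675
4675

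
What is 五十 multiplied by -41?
Convert 五十 (Chinese numeral) → 5×10 = 50 (decimal)
Compute 50 × -41 = -2050
-2050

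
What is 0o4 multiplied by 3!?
Convert 0o4 (octal) → 4 (decimal)
Convert 3! (factorial) → 6 (decimal)
Compute 4 × 6 = 24
24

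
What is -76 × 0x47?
Convert 0x47 (hexadecimal) → 4×16 + 7 = 71 (decimal)
Compute -76 × 71 = -5396
-5396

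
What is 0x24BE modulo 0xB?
Convert 0x24BE (hexadecimal) → 2×4096 + 4×256 + 11×16 + 14 = 9406 (decimal)
Convert 0xB (hexadecimal) → 11 (decimal)
Compute 9406 mod 11 = 1
1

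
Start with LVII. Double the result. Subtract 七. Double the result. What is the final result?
Convert LVII (Roman numeral) → 50 + 5 + 1 + 1 = 57 (decimal)
Start: 57
57 × 2 = 114
Convert 七 (Chinese numeral) → 7 (decimal)
114 - 7 = 107
107 × 2 = 214
214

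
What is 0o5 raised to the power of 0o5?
Convert 0o5 (octal) → 5 (decimal)
Convert 0o5 (octal) → 5 (decimal)
Compute 5 ^ 5 = 3125
3125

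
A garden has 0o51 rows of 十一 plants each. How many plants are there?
Convert 十一 (Chinese numeral) → 1×10 + 1 = 11 (decimal)
Convert 0o51 (octal) → 5×8 + 1 = 41 (decimal)
Compute 11 × 41 = 451
451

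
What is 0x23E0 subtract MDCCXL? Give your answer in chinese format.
Convert 0x23E0 (hexadecimal) → 2×4096 + 3×256 + 14×16 = 9184 (decimal)
Convert MDCCXL (Roman numeral) → 1000 + 500 + 100 + 100 + 40 = 1740 (decimal)
Compute 9184 - 1740 = 7444
Convert 7444 (decimal) → 7444 = 7×1000 + 4×100 + 4×10 + 4 → 七千四百四十四 (Chinese numeral)
七千四百四十四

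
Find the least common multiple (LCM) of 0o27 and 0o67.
Convert 0o27 (octal) → 2×8 + 7 = 23 (decimal)
Convert 0o67 (octal) → 6×8 + 7 = 55 (decimal)
Compute lcm(23, 55) = 1265
1265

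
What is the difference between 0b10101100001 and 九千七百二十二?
Convert 0b10101100001 (binary) → 1024 + 256 + 64 + 32 + 1 = 1377 (decimal)
Convert 九千七百二十二 (Chinese numeral) → 9×1000 + 7×100 + 2×10 + 2 = 9722 (decimal)
Difference: |1377 - 9722| = 8345
8345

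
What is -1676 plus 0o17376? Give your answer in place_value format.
Convert 0o17376 (octal) → 1×4096 + 7×512 + 3×64 + 7×8 + 6 = 7934 (decimal)
Compute -1676 + 7934 = 6258
Convert 6258 (decimal) → 6258 = 6×1000 + 2×100 + 5×10 + 8 → 6 thousands, 2 hundreds, 5 tens, 8 ones (place-value notation)
6 thousands, 2 hundreds, 5 tens, 8 ones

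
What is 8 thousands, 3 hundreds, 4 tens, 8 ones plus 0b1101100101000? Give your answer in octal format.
Convert 8 thousands, 3 hundreds, 4 tens, 8 ones (place-value notation) → 8×1000 + 3×100 + 4×10 + 8 = 8348 (decimal)
Convert 0b1101100101000 (binary) → 4096 + 2048 + 512 + 256 + 32 + 8 = 6952 (decimal)
Compute 8348 + 6952 = 15300
Convert 15300 (decimal) → 15300 = 3×4096 + 5×512 + 7×64 + 4 → 0o35704 (octal)
0o35704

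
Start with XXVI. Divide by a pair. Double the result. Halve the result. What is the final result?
Convert XXVI (Roman numeral) → 10 + 10 + 5 + 1 = 26 (decimal)
Start: 26
Convert a pair (colloquial) → 2 (decimal)
26 ÷ 2 = 13
13 × 2 = 26
26 ÷ 2 = 13
13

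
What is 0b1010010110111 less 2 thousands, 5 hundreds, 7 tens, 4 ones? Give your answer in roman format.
Convert 0b1010010110111 (binary) → 4096 + 1024 + 128 + 32 + 16 + 4 + 2 + 1 = 5303 (decimal)
Convert 2 thousands, 5 hundreds, 7 tens, 4 ones (place-value notation) → 2×1000 + 5×100 + 7×10 + 4 = 2574 (decimal)
Compute 5303 - 2574 = 2729
Convert 2729 (decimal) → 2729 = 1000 + 1000 + 500 + 100 + 100 + 10 + 10 + 9 → MMDCCXXIX (Roman numeral)
MMDCCXXIX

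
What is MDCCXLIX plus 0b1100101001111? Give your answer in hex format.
Convert MDCCXLIX (Roman numeral) → 1000 + 500 + 100 + 100 + 40 + 9 = 1749 (decimal)
Convert 0b1100101001111 (binary) → 4096 + 2048 + 256 + 64 + 8 + 4 + 2 + 1 = 6479 (decimal)
Compute 1749 + 6479 = 8228
Convert 8228 (decimal) → 8228 = 2×4096 + 2×16 + 4 → 0x2024 (hexadecimal)
0x2024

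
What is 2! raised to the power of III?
Convert 2! (factorial) → 2 (decimal)
Convert III (Roman numeral) → 1 + 1 + 1 = 3 (decimal)
Compute 2 ^ 3 = 8
8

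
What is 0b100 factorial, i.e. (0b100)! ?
Convert 0b100 (binary) → 4 (decimal)
Compute 4! = 24
24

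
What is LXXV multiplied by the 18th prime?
Convert LXXV (Roman numeral) → 50 + 10 + 10 + 5 = 75 (decimal)
Convert the 18th prime (prime index) → 61 (decimal)
Compute 75 × 61 = 4575
4575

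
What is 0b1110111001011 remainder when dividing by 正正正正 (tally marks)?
Convert 0b1110111001011 (binary) → 4096 + 2048 + 1024 + 256 + 128 + 64 + 8 + 2 + 1 = 7627 (decimal)
Convert 正正正正 (tally marks) → 5 + 5 + 5 + 5 = 20 (decimal)
Compute 7627 mod 20 = 7
7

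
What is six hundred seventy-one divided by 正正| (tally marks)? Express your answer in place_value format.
Convert six hundred seventy-one (English words) → 6×100 + 71 = 671 (decimal)
Convert 正正| (tally marks) → 5 + 5 + 1 = 11 (decimal)
Compute 671 ÷ 11 = 61
Convert 61 (decimal) → 61 = 6×10 + 1 → 6 tens, 1 one (place-value notation)
6 tens, 1 one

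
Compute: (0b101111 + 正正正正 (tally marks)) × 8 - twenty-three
Convert 0b101111 (binary) → 32 + 8 + 4 + 2 + 1 = 47 (decimal)
Convert 正正正正 (tally marks) → 5 + 5 + 5 + 5 = 20 (decimal)
Convert twenty-three (English words) → 23 (decimal)
Expression in decimal: (47 + 20) × 8 - 23
Parentheses first: 47 + 20 = 67
Multiply: 67 × 8 = 536
Subtract: 536 - 23 = 513
513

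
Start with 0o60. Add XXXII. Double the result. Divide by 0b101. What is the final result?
Convert 0o60 (octal) → 6×8 = 48 (decimal)
Start: 48
Convert XXXII (Roman numeral) → 10 + 10 + 10 + 1 + 1 = 32 (decimal)
48 + 32 = 80
80 × 2 = 160
Convert 0b101 (binary) → 4 + 1 = 5 (decimal)
160 ÷ 5 = 32
32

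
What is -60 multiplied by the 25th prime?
Convert the 25th prime (prime index) → 97 (decimal)
Compute -60 × 97 = -5820
-5820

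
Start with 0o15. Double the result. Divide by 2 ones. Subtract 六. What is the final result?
Convert 0o15 (octal) → 1×8 + 5 = 13 (decimal)
Start: 13
13 × 2 = 26
Convert 2 ones (place-value notation) → 2 (decimal)
26 ÷ 2 = 13
Convert 六 (Chinese numeral) → 6 (decimal)
13 - 6 = 7
7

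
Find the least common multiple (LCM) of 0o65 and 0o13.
Convert 0o65 (octal) → 6×8 + 5 = 53 (decimal)
Convert 0o13 (octal) → 1×8 + 3 = 11 (decimal)
Compute lcm(53, 11) = 583
583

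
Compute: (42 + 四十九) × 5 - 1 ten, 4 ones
Convert 四十九 (Chinese numeral) → 4×10 + 9 = 49 (decimal)
Convert 1 ten, 4 ones (place-value notation) → 1×10 + 4 = 14 (decimal)
Expression in decimal: (42 + 49) × 5 - 14
Parentheses first: 42 + 49 = 91
Multiply: 91 × 5 = 455
Subtract: 455 - 14 = 441
441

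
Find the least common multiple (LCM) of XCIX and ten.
Convert XCIX (Roman numeral) → 90 + 9 = 99 (decimal)
Convert ten (English words) → 10 (decimal)
Compute lcm(99, 10) = 990
990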